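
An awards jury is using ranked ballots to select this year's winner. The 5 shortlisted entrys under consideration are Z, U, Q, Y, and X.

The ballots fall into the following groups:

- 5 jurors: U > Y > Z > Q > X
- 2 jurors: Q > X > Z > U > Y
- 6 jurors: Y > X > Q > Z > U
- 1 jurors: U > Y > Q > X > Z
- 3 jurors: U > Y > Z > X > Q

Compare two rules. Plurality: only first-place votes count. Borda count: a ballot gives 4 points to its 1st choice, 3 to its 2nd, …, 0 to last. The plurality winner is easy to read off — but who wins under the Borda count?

Plurality first-place counts: Z 0, U 9, Q 2, Y 6, X 0 → U.
Borda totals: Z 26, U 38, Q 27, Y 51, X 28 → Y.

Y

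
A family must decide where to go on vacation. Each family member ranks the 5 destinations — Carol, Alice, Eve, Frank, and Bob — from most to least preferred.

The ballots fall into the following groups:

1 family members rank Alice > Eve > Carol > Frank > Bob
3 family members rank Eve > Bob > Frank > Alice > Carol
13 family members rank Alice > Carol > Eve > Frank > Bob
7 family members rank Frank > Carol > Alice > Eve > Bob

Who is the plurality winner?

First-place vote totals:
  Carol: 0
  Alice: 14
  Eve: 3
  Frank: 7
  Bob: 0
Alice has the most first-place votes.

Alice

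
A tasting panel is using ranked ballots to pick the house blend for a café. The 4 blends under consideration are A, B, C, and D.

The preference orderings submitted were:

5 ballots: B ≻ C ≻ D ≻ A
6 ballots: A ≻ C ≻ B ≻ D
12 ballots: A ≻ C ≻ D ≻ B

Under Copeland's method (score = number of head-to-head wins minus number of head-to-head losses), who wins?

A

Pairwise results:
  A vs B: A wins 18–5.
  A vs C: A wins 18–5.
  A vs D: A wins 18–5.
  B vs C: C wins 18–5.
  B vs D: D wins 12–11.
  C vs D: C wins 23–0.
Copeland scores (wins − losses):
  A: 3 − 0 = 3
  B: 0 − 3 = -3
  C: 2 − 1 = 1
  D: 1 − 2 = -1
A has the best Copeland score.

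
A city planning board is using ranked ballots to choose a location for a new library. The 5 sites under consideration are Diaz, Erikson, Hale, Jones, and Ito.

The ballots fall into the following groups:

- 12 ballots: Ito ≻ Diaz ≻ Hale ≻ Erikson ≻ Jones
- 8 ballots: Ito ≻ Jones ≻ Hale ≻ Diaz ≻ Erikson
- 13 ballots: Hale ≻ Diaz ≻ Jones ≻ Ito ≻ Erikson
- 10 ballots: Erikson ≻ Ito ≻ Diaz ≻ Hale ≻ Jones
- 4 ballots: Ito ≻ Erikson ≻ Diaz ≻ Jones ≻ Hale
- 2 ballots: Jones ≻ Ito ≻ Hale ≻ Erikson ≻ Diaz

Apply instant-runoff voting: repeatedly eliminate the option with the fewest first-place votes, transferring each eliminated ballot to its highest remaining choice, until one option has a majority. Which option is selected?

Round 1: Ito 24, Hale 13, Erikson 10, Jones 2, Diaz 0. Diaz has the fewest and is eliminated.
Round 2: Ito 24, Hale 13, Erikson 10, Jones 2. Jones has the fewest and is eliminated.
Round 3: Ito 26, Hale 13, Erikson 10. Ito has a majority.

Ito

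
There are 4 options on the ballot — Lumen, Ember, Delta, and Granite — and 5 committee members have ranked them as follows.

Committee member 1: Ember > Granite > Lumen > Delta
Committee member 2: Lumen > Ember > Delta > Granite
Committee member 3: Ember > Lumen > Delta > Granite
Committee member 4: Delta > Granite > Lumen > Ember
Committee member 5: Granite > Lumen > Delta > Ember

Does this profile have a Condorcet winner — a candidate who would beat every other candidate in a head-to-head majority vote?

Head-to-head results (5 voters total):
Lumen vs Ember: Lumen wins 3–2.
Lumen vs Delta: Lumen wins 4–1.
Lumen vs Granite: Granite wins 3–2.
Ember vs Delta: Ember wins 3–2.
Ember vs Granite: Ember wins 3–2.
Delta vs Granite: Delta wins 3–2.
No candidate beats all others: Lumen beats Ember beats Granite beats Lumen, a majority cycle.

No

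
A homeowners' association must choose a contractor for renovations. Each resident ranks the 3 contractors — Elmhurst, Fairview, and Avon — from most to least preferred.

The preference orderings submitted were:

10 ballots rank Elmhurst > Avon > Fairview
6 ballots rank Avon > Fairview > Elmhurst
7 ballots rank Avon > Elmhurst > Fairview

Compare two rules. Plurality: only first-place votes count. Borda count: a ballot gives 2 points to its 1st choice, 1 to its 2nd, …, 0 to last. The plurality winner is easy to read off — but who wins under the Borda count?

Avon

Plurality first-place counts: Elmhurst 10, Fairview 0, Avon 13 → Avon.
Borda totals: Elmhurst 27, Fairview 6, Avon 36 → Avon.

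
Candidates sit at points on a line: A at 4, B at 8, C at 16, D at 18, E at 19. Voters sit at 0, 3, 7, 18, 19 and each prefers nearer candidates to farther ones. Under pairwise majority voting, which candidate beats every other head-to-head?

With single-peaked preferences on a line, the Condorcet winner is the candidate closest to the median voter.
The median voter (position 7) is closest to B at 8.
Check: B vs C — voters closer to B: 3 of 5.

B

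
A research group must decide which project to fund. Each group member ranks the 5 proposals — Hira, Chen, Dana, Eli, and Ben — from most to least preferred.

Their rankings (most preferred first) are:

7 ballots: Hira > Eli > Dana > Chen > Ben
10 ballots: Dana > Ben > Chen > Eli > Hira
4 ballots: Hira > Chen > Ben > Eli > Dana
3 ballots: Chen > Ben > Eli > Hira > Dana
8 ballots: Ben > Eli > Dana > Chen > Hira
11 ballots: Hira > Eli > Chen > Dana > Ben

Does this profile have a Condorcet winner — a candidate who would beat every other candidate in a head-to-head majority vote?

Head-to-head results (43 voters total):
Hira vs Chen: Hira wins 22–21.
Hira vs Dana: Hira wins 25–18.
Hira vs Eli: Hira wins 22–21.
Hira vs Ben: Hira wins 22–21.
Chen vs Dana: Dana wins 25–18.
Chen vs Eli: Eli wins 26–17.
Chen vs Ben: Chen wins 25–18.
Dana vs Eli: Eli wins 33–10.
Dana vs Ben: Dana wins 28–15.
Eli vs Ben: Ben wins 25–18.
Hira beats each rival — Chen (22–21), Dana (25–18), Eli (22–21), Ben (22–21) — so Hira is the Condorcet winner.

Yes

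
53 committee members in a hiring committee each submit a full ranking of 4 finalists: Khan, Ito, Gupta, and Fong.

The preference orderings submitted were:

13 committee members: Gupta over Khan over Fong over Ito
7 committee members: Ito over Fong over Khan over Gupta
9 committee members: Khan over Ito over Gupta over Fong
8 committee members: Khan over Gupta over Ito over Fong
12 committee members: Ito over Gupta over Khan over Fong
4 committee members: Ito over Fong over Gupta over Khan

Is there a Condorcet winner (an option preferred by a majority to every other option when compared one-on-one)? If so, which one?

None — there is no Condorcet winner

Head-to-head results (53 voters total):
Khan vs Ito: Khan wins 30–23.
Khan vs Gupta: Gupta wins 29–24.
Khan vs Fong: Khan wins 42–11.
Ito vs Gupta: Ito wins 32–21.
Ito vs Fong: Ito wins 40–13.
Gupta vs Fong: Gupta wins 42–11.
No candidate beats all others: Khan beats Ito beats Gupta beats Khan, a majority cycle.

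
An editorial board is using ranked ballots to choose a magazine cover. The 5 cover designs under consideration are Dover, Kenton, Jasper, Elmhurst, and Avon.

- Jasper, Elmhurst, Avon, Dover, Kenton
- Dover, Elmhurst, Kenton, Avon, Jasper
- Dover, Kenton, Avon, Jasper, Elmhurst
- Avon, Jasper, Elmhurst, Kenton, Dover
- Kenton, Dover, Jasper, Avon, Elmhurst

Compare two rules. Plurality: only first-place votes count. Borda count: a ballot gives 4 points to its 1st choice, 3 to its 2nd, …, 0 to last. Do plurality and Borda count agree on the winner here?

Yes

Plurality first-place counts: Dover 2, Kenton 1, Jasper 1, Elmhurst 0, Avon 1 → Dover.
Borda totals: Dover 12, Kenton 10, Jasper 10, Elmhurst 8, Avon 10 → Dover.
The two rules agree on Dover.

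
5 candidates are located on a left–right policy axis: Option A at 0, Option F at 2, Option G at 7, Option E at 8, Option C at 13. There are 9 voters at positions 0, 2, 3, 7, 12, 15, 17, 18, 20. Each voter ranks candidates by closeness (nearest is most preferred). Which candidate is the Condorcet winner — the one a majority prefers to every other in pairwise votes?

Option C

With single-peaked preferences on a line, the Condorcet winner is the candidate closest to the median voter.
The median voter (position 12) is closest to Option C at 13.
Check: Option C vs Option F — voters closer to Option C: 5 of 9.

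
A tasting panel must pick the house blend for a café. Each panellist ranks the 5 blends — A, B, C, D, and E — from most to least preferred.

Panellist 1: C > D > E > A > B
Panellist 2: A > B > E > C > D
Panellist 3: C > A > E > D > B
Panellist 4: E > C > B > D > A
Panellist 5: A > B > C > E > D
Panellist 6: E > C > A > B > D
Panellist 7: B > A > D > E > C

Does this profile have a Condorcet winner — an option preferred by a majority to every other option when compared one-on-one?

No

Head-to-head results (7 voters total):
A vs B: A wins 5–2.
A vs C: C wins 4–3.
A vs D: A wins 5–2.
A vs E: A wins 4–3.
B vs C: C wins 4–3.
B vs D: B wins 5–2.
B vs E: E wins 4–3.
C vs D: C wins 6–1.
C vs E: E wins 4–3.
D vs E: E wins 5–2.
No candidate beats all others: A beats E beats C beats A, a majority cycle.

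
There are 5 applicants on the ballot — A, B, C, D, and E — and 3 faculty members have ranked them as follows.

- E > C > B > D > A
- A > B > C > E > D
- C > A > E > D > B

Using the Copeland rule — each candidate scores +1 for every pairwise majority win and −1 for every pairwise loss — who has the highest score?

Pairwise results:
  A vs B: A wins 2–1.
  A vs C: C wins 2–1.
  A vs D: A wins 2–1.
  A vs E: A wins 2–1.
  B vs C: C wins 2–1.
  B vs D: B wins 2–1.
  B vs E: E wins 2–1.
  C vs D: C wins 3–0.
  C vs E: C wins 2–1.
  D vs E: E wins 3–0.
Copeland scores (wins − losses):
  A: 3 − 1 = 2
  B: 1 − 3 = -2
  C: 4 − 0 = 4
  D: 0 − 4 = -4
  E: 2 − 2 = 0
C has the best Copeland score.

C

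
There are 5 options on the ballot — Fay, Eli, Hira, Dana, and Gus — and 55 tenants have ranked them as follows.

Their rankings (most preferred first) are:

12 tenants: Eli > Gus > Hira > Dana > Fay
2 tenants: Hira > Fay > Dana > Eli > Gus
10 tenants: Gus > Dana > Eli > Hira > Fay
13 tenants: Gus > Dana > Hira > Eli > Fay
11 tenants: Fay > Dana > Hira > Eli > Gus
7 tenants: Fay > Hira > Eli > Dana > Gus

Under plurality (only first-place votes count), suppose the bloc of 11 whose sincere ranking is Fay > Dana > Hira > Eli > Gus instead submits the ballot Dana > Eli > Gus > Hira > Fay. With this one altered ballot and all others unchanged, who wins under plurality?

Gus

First-place totals with the altered ballot: Fay 7, Eli 12, Hira 2, Dana 11, Gus 23.
The winner is unchanged: still Gus.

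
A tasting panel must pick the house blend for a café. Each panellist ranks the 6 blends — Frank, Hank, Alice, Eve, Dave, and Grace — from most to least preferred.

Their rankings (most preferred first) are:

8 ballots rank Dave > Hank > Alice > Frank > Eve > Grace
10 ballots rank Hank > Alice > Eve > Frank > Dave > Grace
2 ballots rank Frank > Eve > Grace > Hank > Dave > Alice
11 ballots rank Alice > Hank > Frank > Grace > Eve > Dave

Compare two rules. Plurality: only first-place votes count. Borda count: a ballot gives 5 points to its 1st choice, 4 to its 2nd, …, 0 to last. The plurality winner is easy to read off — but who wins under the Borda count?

Plurality first-place counts: Frank 2, Hank 10, Alice 11, Eve 0, Dave 8, Grace 0 → Alice.
Borda totals: Frank 79, Hank 130, Alice 119, Eve 57, Dave 52, Grace 28 → Hank.

Hank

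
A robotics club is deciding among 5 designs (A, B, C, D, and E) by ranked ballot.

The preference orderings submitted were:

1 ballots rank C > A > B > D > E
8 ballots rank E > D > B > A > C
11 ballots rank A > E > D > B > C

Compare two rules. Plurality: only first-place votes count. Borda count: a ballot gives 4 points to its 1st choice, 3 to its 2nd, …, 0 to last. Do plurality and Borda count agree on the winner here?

Plurality first-place counts: A 11, B 0, C 1, D 0, E 8 → A.
Borda totals: A 55, B 29, C 4, D 47, E 65 → E.
The two rules disagree: plurality picks A, Borda picks E.

No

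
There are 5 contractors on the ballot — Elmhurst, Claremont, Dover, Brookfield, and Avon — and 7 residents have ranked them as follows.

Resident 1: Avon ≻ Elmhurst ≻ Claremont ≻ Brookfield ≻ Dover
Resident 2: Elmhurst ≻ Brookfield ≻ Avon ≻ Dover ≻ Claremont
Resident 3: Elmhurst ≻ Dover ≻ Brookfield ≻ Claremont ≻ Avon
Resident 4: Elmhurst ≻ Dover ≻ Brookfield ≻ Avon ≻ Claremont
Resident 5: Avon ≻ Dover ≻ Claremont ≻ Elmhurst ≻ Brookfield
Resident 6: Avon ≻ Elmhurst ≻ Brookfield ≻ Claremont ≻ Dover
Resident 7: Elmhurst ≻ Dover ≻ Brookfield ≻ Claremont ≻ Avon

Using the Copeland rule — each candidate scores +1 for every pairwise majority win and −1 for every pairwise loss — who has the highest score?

Pairwise results:
  Elmhurst vs Claremont: Elmhurst wins 6–1.
  Elmhurst vs Dover: Elmhurst wins 6–1.
  Elmhurst vs Brookfield: Elmhurst wins 7–0.
  Elmhurst vs Avon: Elmhurst wins 4–3.
  Claremont vs Dover: Dover wins 5–2.
  Claremont vs Brookfield: Brookfield wins 5–2.
  Claremont vs Avon: Avon wins 5–2.
  Dover vs Brookfield: Dover wins 4–3.
  Dover vs Avon: Avon wins 4–3.
  Brookfield vs Avon: Brookfield wins 4–3.
Copeland scores (wins − losses):
  Elmhurst: 4 − 0 = 4
  Claremont: 0 − 4 = -4
  Dover: 2 − 2 = 0
  Brookfield: 2 − 2 = 0
  Avon: 2 − 2 = 0
Elmhurst has the best Copeland score.

Elmhurst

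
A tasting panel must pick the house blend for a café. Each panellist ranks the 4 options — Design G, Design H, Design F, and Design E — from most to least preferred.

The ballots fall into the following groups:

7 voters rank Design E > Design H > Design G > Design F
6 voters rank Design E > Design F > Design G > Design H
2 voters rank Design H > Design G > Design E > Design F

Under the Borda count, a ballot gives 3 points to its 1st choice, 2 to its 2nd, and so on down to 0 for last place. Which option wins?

Borda scores:
  Design G: 7·1 + 6·1 + 2·2 = 17
  Design H: 7·2 + 6·0 + 2·3 = 20
  Design F: 7·0 + 6·2 + 2·0 = 12
  Design E: 7·3 + 6·3 + 2·1 = 41
Design E has the highest total.

Design E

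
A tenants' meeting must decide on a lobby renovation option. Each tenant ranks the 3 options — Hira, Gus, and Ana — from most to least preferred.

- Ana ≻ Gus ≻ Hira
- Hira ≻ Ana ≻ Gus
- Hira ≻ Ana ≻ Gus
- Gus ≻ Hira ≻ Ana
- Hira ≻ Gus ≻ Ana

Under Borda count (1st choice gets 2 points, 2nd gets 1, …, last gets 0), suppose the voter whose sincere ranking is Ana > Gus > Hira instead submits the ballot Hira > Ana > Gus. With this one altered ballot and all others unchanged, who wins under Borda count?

Hira

Borda totals with the altered ballot: Hira 9, Gus 3, Ana 3.
The winner is unchanged: still Hira.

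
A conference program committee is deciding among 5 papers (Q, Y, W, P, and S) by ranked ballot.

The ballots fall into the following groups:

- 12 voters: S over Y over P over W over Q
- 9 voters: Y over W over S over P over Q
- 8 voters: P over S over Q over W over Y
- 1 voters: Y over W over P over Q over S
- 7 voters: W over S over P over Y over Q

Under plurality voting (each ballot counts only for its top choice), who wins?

First-place vote totals:
  Q: 0
  Y: 10
  W: 7
  P: 8
  S: 12
S has the most first-place votes.

S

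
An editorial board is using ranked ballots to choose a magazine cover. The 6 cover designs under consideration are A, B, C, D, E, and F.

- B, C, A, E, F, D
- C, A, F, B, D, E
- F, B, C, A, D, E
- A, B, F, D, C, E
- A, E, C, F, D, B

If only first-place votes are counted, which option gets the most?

First-place vote totals:
  A: 2
  B: 1
  C: 1
  D: 0
  E: 0
  F: 1
A has the most first-place votes.

A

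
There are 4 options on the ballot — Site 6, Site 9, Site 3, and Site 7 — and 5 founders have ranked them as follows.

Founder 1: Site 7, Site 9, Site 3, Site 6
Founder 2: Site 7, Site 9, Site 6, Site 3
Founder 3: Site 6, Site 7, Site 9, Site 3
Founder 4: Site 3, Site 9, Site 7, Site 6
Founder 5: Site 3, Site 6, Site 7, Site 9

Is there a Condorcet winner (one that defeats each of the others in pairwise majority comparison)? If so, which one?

Head-to-head results (5 voters total):
Site 6 vs Site 9: Site 9 wins 3–2.
Site 6 vs Site 3: Site 3 wins 3–2.
Site 6 vs Site 7: Site 7 wins 3–2.
Site 9 vs Site 3: Site 9 wins 3–2.
Site 9 vs Site 7: Site 7 wins 4–1.
Site 3 vs Site 7: Site 7 wins 3–2.
Site 7 beats each rival — Site 6 (3–2), Site 9 (4–1), Site 3 (3–2) — so Site 7 is the Condorcet winner.

Site 7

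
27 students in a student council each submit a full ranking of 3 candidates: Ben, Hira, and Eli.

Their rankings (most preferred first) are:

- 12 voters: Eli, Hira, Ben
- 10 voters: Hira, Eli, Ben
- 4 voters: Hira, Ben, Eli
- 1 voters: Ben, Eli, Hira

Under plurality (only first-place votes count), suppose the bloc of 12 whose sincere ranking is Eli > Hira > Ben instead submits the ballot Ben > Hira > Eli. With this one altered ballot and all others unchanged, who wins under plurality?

First-place totals with the altered ballot: Ben 13, Hira 14, Eli 0.
The winner is unchanged: still Hira.

Hira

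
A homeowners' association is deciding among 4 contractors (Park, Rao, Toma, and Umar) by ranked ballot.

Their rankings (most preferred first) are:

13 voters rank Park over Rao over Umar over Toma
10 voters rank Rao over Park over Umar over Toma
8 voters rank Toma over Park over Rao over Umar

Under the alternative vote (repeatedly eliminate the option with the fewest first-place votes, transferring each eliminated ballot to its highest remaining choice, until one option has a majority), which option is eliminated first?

Round 1: Park 13, Rao 10, Toma 8, Umar 0. Umar has the fewest and is eliminated.
Round 2: Park 13, Rao 10, Toma 8. Toma has the fewest and is eliminated.
Round 3: Park 21, Rao 10. Park has a majority.

Umar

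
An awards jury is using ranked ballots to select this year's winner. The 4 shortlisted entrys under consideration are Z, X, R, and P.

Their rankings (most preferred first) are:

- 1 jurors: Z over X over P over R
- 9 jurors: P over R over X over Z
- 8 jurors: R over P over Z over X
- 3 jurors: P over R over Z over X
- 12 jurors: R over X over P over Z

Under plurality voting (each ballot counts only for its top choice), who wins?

First-place vote totals:
  Z: 1
  X: 0
  R: 20
  P: 12
R has the most first-place votes.

R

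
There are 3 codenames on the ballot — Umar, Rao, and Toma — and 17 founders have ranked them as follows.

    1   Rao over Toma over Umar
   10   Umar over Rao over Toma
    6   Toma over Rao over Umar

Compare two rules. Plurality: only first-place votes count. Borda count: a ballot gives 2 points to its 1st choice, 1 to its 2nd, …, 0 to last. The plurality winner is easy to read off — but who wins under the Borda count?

Umar

Plurality first-place counts: Umar 10, Rao 1, Toma 6 → Umar.
Borda totals: Umar 20, Rao 18, Toma 13 → Umar.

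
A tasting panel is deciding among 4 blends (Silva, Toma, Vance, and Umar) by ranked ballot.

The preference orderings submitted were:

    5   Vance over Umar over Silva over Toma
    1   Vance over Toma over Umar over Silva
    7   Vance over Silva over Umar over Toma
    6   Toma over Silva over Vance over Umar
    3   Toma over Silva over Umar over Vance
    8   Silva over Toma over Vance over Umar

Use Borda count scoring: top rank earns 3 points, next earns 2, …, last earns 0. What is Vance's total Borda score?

53

Borda scores:
  Silva: 5·1 + 0 + 7·2 + 6·2 + 3·2 + 8·3 = 61
  Toma: 5·0 + 2 + 7·0 + 6·3 + 3·3 + 8·2 = 45
  Vance: 5·3 + 3 + 7·3 + 6·1 + 3·0 + 8·1 = 53
  Umar: 5·2 + 1 + 7·1 + 6·0 + 3·1 + 8·0 = 21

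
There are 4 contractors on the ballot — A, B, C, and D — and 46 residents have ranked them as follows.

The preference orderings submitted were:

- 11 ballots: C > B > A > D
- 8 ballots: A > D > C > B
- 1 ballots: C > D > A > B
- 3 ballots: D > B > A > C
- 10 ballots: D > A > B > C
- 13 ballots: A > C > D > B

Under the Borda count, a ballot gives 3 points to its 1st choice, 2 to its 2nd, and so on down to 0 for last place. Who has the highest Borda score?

A

Borda scores:
  A: 11·1 + 8·3 + 1 + 3·1 + 10·2 + 13·3 = 98
  B: 11·2 + 8·0 + 0 + 3·2 + 10·1 + 13·0 = 38
  C: 11·3 + 8·1 + 3 + 3·0 + 10·0 + 13·2 = 70
  D: 11·0 + 8·2 + 2 + 3·3 + 10·3 + 13·1 = 70
A has the highest total.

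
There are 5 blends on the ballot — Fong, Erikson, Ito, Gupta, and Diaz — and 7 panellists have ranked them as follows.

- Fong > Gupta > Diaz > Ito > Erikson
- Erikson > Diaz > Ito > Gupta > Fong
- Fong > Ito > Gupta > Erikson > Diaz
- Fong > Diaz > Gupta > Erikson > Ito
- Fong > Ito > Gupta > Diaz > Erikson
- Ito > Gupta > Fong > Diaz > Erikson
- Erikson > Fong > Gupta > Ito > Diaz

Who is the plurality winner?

Fong

First-place vote totals:
  Fong: 4
  Erikson: 2
  Ito: 1
  Gupta: 0
  Diaz: 0
Fong has the most first-place votes.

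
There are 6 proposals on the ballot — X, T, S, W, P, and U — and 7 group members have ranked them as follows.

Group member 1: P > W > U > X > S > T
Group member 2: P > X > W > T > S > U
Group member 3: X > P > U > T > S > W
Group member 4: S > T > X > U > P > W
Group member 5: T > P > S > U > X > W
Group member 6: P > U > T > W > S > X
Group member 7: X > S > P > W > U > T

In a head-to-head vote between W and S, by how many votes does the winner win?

1

Ballots ranking W above S: 3.
Ballots ranking S above W: 4.
S wins 4–3, a margin of 1.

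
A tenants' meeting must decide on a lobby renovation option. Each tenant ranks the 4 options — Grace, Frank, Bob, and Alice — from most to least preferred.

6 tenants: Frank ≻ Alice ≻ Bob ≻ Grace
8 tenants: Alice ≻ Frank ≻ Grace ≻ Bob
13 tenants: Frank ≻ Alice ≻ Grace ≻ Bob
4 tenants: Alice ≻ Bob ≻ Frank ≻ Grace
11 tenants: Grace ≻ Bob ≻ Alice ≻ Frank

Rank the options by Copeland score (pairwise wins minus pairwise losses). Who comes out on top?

Pairwise results:
  Grace vs Frank: Frank wins 31–11.
  Grace vs Bob: Grace wins 32–10.
  Grace vs Alice: Alice wins 31–11.
  Frank vs Bob: Frank wins 27–15.
  Frank vs Alice: Alice wins 23–19.
  Bob vs Alice: Alice wins 31–11.
Copeland scores (wins − losses):
  Grace: 1 − 2 = -1
  Frank: 2 − 1 = 1
  Bob: 0 − 3 = -3
  Alice: 3 − 0 = 3
Alice has the best Copeland score.

Alice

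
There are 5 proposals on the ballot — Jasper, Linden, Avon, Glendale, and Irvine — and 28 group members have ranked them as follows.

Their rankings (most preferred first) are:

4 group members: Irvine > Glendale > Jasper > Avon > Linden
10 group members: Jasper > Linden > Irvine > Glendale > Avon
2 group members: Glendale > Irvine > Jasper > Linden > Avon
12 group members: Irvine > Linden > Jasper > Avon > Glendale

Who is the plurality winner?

Irvine

First-place vote totals:
  Jasper: 10
  Linden: 0
  Avon: 0
  Glendale: 2
  Irvine: 16
Irvine has the most first-place votes.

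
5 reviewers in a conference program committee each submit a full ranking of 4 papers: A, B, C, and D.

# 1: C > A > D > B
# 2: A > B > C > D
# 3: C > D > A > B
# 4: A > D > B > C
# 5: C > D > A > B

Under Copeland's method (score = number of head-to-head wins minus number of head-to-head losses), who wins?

Pairwise results:
  A vs B: A wins 5–0.
  A vs C: C wins 3–2.
  A vs D: A wins 3–2.
  B vs C: C wins 3–2.
  B vs D: D wins 4–1.
  C vs D: C wins 4–1.
Copeland scores (wins − losses):
  A: 2 − 1 = 1
  B: 0 − 3 = -3
  C: 3 − 0 = 3
  D: 1 − 2 = -1
C has the best Copeland score.

C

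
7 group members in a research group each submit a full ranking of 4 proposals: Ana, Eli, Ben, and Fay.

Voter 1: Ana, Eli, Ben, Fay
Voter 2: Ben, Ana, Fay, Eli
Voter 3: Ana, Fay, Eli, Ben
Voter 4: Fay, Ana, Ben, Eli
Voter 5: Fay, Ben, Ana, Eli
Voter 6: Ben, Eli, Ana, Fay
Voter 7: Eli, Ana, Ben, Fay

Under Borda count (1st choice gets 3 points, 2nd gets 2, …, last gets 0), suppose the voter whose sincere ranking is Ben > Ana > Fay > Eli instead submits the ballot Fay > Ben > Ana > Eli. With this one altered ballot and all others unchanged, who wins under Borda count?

Borda totals with the altered ballot: Ana 13, Eli 8, Ben 10, Fay 11.
The winner is unchanged: still Ana.

Ana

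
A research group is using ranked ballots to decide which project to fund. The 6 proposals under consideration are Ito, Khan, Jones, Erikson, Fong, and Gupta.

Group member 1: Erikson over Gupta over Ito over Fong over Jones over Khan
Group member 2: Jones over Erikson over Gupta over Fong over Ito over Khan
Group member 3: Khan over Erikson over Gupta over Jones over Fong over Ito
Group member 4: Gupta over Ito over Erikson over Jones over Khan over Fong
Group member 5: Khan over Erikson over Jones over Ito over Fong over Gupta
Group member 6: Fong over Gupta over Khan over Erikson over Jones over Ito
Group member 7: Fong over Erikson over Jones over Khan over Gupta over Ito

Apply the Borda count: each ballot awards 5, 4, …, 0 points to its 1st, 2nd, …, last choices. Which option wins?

Erikson

Borda scores:
  Ito: 3 + 1 + 0 + 4 + 2 + 0 + 0 = 10
  Khan: 0 + 0 + 5 + 1 + 5 + 3 + 2 = 16
  Jones: 1 + 5 + 2 + 2 + 3 + 1 + 3 = 17
  Erikson: 5 + 4 + 4 + 3 + 4 + 2 + 4 = 26
  Fong: 2 + 2 + 1 + 0 + 1 + 5 + 5 = 16
  Gupta: 4 + 3 + 3 + 5 + 0 + 4 + 1 = 20
Erikson has the highest total.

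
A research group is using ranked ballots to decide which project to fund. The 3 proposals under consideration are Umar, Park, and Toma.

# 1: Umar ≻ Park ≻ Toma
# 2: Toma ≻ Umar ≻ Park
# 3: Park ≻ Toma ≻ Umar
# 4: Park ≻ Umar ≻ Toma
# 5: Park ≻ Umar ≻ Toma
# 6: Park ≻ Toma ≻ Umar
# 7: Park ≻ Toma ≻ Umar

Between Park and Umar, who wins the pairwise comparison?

Ballots ranking Park above Umar: 5.
Ballots ranking Umar above Park: 2.
Park wins the head-to-head, 5–2.

Park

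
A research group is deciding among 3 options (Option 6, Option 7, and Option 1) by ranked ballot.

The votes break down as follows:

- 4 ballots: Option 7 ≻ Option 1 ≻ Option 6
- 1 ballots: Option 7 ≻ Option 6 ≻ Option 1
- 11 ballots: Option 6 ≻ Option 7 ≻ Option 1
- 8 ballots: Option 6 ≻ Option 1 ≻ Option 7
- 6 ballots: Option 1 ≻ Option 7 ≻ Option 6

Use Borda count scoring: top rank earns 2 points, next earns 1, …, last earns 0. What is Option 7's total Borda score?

27

Borda scores:
  Option 6: 4·0 + 1 + 11·2 + 8·2 + 6·0 = 39
  Option 7: 4·2 + 2 + 11·1 + 8·0 + 6·1 = 27
  Option 1: 4·1 + 0 + 11·0 + 8·1 + 6·2 = 24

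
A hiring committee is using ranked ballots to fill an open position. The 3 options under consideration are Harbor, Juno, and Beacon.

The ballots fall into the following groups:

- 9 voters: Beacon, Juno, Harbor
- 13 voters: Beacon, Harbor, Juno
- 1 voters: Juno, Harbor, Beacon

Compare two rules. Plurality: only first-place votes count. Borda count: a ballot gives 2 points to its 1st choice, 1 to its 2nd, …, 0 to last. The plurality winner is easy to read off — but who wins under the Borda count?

Beacon

Plurality first-place counts: Harbor 0, Juno 1, Beacon 22 → Beacon.
Borda totals: Harbor 14, Juno 11, Beacon 44 → Beacon.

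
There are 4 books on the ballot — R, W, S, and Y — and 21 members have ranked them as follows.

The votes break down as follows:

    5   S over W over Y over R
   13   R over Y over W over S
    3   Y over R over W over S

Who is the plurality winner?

First-place vote totals:
  R: 13
  W: 0
  S: 5
  Y: 3
R has the most first-place votes.

R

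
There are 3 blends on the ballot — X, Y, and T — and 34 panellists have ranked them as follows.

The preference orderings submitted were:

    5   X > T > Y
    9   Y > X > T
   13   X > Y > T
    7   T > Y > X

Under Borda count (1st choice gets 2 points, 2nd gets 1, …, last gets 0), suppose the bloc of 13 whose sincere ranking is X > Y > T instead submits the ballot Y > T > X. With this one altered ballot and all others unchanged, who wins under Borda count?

Borda totals with the altered ballot: X 19, Y 51, T 32.
The switch changes the winner from X to Y.

Y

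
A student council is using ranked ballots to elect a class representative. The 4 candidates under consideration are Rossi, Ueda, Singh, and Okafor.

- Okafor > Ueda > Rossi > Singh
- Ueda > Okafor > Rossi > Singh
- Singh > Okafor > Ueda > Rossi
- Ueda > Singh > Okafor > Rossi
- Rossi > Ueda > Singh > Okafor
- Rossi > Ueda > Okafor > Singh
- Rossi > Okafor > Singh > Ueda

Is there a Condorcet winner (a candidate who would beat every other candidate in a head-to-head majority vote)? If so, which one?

Head-to-head results (7 voters total):
Rossi vs Ueda: Ueda wins 4–3.
Rossi vs Singh: Rossi wins 5–2.
Rossi vs Okafor: Okafor wins 4–3.
Ueda vs Singh: Ueda wins 5–2.
Ueda vs Okafor: Ueda wins 4–3.
Singh vs Okafor: Okafor wins 4–3.
Ueda beats each rival — Rossi (4–3), Singh (5–2), Okafor (4–3) — so Ueda is the Condorcet winner.

Ueda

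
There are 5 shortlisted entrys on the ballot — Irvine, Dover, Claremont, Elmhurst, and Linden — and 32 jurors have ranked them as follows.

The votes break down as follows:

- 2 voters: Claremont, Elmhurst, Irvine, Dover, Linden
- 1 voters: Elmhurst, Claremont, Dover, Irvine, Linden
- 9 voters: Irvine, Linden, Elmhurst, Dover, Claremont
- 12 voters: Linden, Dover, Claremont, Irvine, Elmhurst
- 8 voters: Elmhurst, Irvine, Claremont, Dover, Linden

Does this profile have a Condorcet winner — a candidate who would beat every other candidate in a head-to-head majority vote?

Head-to-head results (32 voters total):
Irvine vs Dover: Irvine wins 19–13.
Irvine vs Claremont: Irvine wins 17–15.
Irvine vs Elmhurst: Irvine wins 21–11.
Irvine vs Linden: Irvine wins 20–12.
Dover vs Claremont: Dover wins 21–11.
Dover vs Elmhurst: Elmhurst wins 20–12.
Dover vs Linden: Linden wins 21–11.
Claremont vs Elmhurst: Elmhurst wins 18–14.
Claremont vs Linden: Linden wins 21–11.
Elmhurst vs Linden: Linden wins 21–11.
Irvine beats each rival — Dover (19–13), Claremont (17–15), Elmhurst (21–11), Linden (20–12) — so Irvine is the Condorcet winner.

Yes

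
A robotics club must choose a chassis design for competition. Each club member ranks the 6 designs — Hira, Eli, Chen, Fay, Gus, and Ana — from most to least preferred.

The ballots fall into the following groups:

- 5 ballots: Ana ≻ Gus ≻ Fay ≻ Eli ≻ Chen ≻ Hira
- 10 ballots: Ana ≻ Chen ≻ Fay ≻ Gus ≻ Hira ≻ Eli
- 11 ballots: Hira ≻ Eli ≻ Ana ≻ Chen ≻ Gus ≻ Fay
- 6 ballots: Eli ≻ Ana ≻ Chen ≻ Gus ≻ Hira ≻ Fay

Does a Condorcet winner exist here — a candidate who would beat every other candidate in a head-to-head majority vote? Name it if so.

No Condorcet winner

Head-to-head results (32 voters total):
Hira vs Eli: Hira wins 21–11.
Hira vs Chen: Chen wins 21–11.
Hira vs Fay: Hira wins 17–15.
Hira vs Gus: Gus wins 21–11.
Hira vs Ana: Ana wins 21–11.
Eli vs Chen: Eli wins 22–10.
Eli vs Fay: Eli wins 17–15.
Eli vs Gus: Eli wins 17–15.
Eli vs Ana: Eli wins 17–15.
Chen vs Fay: Chen wins 27–5.
Chen vs Gus: Chen wins 27–5.
Chen vs Ana: Ana wins 32–0.
Fay vs Gus: Gus wins 22–10.
Fay vs Ana: Ana wins 32–0.
Gus vs Ana: Ana wins 32–0.
No candidate beats all others: Hira beats Eli beats Chen beats Hira, a majority cycle.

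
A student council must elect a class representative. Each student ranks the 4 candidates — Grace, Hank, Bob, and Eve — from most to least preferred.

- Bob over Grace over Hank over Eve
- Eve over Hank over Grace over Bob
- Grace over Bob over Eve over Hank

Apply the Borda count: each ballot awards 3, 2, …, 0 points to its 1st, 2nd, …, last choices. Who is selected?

Borda scores:
  Grace: 2 + 1 + 3 = 6
  Hank: 1 + 2 + 0 = 3
  Bob: 3 + 0 + 2 = 5
  Eve: 0 + 3 + 1 = 4
Grace has the highest total.

Grace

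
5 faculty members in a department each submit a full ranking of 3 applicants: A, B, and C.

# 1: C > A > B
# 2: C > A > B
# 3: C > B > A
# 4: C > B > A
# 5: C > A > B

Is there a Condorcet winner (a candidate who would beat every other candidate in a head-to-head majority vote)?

Yes

Head-to-head results (5 voters total):
A vs B: A wins 3–2.
A vs C: C wins 5–0.
B vs C: C wins 5–0.
C beats each rival — A (5–0), B (5–0) — so C is the Condorcet winner.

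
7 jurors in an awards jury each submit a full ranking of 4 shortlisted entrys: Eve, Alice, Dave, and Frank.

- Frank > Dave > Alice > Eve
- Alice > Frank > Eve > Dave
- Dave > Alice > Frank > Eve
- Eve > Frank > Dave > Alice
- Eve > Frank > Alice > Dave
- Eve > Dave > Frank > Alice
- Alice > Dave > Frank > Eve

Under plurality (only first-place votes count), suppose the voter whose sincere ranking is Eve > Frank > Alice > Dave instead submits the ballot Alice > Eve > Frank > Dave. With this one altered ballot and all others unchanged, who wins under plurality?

First-place totals with the altered ballot: Eve 2, Alice 3, Dave 1, Frank 1.
The switch changes the winner from Eve to Alice.

Alice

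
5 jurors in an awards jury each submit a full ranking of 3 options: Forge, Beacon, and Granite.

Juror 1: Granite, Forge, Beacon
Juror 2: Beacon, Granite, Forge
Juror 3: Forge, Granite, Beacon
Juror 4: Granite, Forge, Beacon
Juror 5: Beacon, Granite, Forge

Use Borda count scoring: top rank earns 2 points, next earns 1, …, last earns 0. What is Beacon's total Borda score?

4

Borda scores:
  Forge: 1 + 0 + 2 + 1 + 0 = 4
  Beacon: 0 + 2 + 0 + 0 + 2 = 4
  Granite: 2 + 1 + 1 + 2 + 1 = 7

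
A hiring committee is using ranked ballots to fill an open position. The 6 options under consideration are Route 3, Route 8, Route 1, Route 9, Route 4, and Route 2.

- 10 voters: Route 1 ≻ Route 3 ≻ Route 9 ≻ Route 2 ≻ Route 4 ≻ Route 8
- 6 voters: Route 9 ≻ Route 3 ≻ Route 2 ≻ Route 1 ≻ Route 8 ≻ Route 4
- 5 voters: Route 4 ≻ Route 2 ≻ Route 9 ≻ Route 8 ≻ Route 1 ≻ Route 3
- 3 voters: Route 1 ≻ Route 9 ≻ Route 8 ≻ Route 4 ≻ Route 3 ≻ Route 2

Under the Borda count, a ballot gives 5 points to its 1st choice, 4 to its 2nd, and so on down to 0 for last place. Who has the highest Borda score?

Borda scores:
  Route 3: 10·4 + 6·4 + 5·0 + 3·1 = 67
  Route 8: 10·0 + 6·1 + 5·2 + 3·3 = 25
  Route 1: 10·5 + 6·2 + 5·1 + 3·5 = 82
  Route 9: 10·3 + 6·5 + 5·3 + 3·4 = 87
  Route 4: 10·1 + 6·0 + 5·5 + 3·2 = 41
  Route 2: 10·2 + 6·3 + 5·4 + 3·0 = 58
Route 9 has the highest total.

Route 9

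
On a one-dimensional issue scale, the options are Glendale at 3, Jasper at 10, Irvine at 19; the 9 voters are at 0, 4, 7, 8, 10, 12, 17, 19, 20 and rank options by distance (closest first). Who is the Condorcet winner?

Jasper

With single-peaked preferences on a line, the Condorcet winner is the candidate closest to the median voter.
The median voter (position 10) is closest to Jasper at 10.
Check: Jasper vs Glendale — voters closer to Jasper: 7 of 9.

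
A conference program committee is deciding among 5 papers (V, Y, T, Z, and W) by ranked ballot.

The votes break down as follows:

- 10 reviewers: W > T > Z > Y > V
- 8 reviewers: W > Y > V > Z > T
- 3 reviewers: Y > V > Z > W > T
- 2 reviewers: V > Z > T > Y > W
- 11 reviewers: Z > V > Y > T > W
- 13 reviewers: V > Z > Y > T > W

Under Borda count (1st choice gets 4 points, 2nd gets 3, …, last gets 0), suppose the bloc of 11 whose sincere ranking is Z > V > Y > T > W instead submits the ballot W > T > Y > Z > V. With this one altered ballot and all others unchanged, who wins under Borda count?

Borda totals with the altered ballot: V 85, Y 96, T 80, Z 90, W 119.
The switch changes the winner from Z to W.

W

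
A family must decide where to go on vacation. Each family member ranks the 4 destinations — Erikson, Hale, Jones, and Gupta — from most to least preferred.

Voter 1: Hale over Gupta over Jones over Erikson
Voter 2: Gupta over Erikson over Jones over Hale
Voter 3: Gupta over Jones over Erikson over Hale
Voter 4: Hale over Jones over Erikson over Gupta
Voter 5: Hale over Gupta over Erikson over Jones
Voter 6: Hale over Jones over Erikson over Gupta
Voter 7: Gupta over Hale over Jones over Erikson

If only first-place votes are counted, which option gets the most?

First-place vote totals:
  Erikson: 0
  Hale: 4
  Jones: 0
  Gupta: 3
Hale has the most first-place votes.

Hale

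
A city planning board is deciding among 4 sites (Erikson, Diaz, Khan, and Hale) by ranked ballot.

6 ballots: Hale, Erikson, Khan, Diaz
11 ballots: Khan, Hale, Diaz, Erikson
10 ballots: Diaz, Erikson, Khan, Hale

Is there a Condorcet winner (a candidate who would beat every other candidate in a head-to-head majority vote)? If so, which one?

Head-to-head results (27 voters total):
Erikson vs Diaz: Diaz wins 21–6.
Erikson vs Khan: Erikson wins 16–11.
Erikson vs Hale: Hale wins 17–10.
Diaz vs Khan: Khan wins 17–10.
Diaz vs Hale: Hale wins 17–10.
Khan vs Hale: Khan wins 21–6.
No candidate beats all others: Erikson beats Khan beats Diaz beats Erikson, a majority cycle.

There is no Condorcet winner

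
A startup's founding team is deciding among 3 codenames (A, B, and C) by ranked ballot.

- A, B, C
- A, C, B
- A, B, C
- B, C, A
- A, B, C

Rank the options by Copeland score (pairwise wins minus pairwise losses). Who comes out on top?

Pairwise results:
  A vs B: A wins 4–1.
  A vs C: A wins 4–1.
  B vs C: B wins 4–1.
Copeland scores (wins − losses):
  A: 2 − 0 = 2
  B: 1 − 1 = 0
  C: 0 − 2 = -2
A has the best Copeland score.

A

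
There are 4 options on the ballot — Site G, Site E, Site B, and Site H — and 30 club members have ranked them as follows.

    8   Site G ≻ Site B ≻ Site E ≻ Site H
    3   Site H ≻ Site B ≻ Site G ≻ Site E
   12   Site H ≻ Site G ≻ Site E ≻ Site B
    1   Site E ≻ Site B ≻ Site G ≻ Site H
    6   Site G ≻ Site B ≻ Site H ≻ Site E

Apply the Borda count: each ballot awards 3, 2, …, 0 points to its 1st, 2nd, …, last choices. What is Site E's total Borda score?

Borda scores:
  Site G: 8·3 + 3·1 + 12·2 + 1 + 6·3 = 70
  Site E: 8·1 + 3·0 + 12·1 + 3 + 6·0 = 23
  Site B: 8·2 + 3·2 + 12·0 + 2 + 6·2 = 36
  Site H: 8·0 + 3·3 + 12·3 + 0 + 6·1 = 51

23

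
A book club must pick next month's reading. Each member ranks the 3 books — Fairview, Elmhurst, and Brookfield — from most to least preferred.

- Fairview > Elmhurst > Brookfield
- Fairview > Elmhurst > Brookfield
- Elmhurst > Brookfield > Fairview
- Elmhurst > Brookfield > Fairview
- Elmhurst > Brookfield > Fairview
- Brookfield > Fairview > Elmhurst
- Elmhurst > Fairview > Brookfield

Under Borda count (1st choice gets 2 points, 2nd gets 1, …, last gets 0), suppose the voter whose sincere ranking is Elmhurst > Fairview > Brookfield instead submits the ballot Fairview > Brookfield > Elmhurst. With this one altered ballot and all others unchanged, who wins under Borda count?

Elmhurst

Borda totals with the altered ballot: Fairview 7, Elmhurst 8, Brookfield 6.
The winner is unchanged: still Elmhurst.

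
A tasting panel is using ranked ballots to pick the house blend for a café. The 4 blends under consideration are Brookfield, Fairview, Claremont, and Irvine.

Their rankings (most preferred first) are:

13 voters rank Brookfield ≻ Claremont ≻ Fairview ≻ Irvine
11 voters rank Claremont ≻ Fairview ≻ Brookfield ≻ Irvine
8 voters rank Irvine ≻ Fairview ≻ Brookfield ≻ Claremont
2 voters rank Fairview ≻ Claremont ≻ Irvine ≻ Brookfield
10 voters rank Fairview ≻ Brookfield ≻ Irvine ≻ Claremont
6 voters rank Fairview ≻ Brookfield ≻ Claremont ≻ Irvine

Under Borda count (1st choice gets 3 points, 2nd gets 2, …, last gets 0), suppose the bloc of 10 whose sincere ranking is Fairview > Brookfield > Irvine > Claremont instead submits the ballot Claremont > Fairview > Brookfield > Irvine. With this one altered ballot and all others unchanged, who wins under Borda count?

Claremont

Borda totals with the altered ballot: Brookfield 80, Fairview 95, Claremont 99, Irvine 26.
The switch changes the winner from Fairview to Claremont.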